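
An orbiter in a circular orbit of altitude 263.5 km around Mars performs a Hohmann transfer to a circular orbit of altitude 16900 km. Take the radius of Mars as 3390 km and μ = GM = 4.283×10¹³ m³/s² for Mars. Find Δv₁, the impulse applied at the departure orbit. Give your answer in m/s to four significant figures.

Δv ≈ 1034 m/s

r₁ = 3390 + 263.5 = 3653.5 km = 3.6535×10⁶ m.
r₂ = 3390 + 16900 = 20290 km = 2.0290×10⁷ m.
Transfer ellipse a_t = (r₁ + r₂)/2 = 1.197×10⁷ m.
At r₁: circular v_c1 = √(μ/r₁) = 3424 m/s; transfer-periapsis v_p = √[μ(2/r₁ − 1/a_t)] = 4457 m/s.
Δv₁ = v_p − v_c1 = 1034 m/s.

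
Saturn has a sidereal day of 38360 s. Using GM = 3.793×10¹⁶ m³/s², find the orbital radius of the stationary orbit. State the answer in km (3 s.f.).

A synchronous orbit has period T, so by Kepler's third law a = (μT²/4π²)^(1/3).
μT²/4π² = 3.793×10¹⁶ × (3.836×10⁴)² / 39.48 = 1.414×10²⁴ m³.
a = 1.122×10⁸ m = 1.1223×10⁵ km.

r_sync ≈ 1.12×10⁵ km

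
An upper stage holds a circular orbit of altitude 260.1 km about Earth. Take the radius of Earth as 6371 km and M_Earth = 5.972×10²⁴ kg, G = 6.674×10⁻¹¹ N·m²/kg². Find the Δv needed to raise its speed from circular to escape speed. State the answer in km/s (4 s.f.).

μ = GM = 6.674×10⁻¹¹ × 5.972×10²⁴ = 3.986×10¹⁴ m³/s².
r = 6371 + 260.1 = 6631.1 km = 6.6311×10⁶ m.
Circular speed v_c = √(μ/r) = 7753 m/s.
Escape speed v_esc = √(2μ/r) = √2 × v_c = 10960 m/s.
Δv = v_esc − v_c = 3211 m/s = 3.211 km/s.

Δv ≈ 3.211 km/s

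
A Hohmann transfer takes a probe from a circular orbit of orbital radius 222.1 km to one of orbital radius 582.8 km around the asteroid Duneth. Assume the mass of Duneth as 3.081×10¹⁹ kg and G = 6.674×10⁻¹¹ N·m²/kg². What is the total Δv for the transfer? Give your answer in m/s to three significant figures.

μ = GM = 6.674×10⁻¹¹ × 3.081×10¹⁹ = 2.056×10⁹ m³/s².
r₁ = 222.1 km = 2.221×10⁵ m.
r₂ = 582.8 km = 5.828×10⁵ m.
Transfer ellipse a_t = (r₁ + r₂)/2 = 4.024×10⁵ m.
At r₁: circular v_c1 = √(μ/r₁) = 96.22 m/s; transfer-periapsis v_p = √[μ(2/r₁ − 1/a_t)] = 115.8 m/s.
Δv₁ = v_p − v_c1 = 19.57 m/s.
At r₂: circular v_c2 = √(μ/r₂) = 59.40 m/s; transfer-apoapsis v_a = √[μ(2/r₂ − 1/a_t)] = 44.13 m/s.
Δv₂ = v_c2 − v_a = 15.27 m/s.
Total Δv = Δv₁ + Δv₂ = 34.84 m/s.

Δv_total ≈ 34.8 m/s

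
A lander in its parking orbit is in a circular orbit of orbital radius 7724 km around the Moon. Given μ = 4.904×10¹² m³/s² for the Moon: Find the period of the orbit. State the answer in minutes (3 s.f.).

r = 7724 km = 7.724×10⁶ m.
Kepler's third law: T = 2π√(r³/μ) = 2π√((7.724×10⁶)³ / 4.904×10¹²).
r³/μ = 9.397×10⁷ s², so T = 2π × 9.694×10³ = 6.091×10⁴ s.
Converting: 6.091×10⁴ s ÷ 60.00 = 1015 minutes.

T ≈ 1020 minutes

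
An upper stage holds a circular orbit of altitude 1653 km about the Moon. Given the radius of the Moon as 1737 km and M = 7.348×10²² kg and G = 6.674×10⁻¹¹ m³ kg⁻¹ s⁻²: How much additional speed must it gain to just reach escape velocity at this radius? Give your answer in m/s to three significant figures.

Δv ≈ 498 m/s

μ = GM = 6.674×10⁻¹¹ × 7.348×10²² = 4.904×10¹² m³/s².
r = 1737 + 1653 = 3390.0 km = 3.3900×10⁶ m.
Circular speed v_c = √(μ/r) = 1203 m/s.
Escape speed v_esc = √(2μ/r) = √2 × v_c = 1701 m/s.
Δv = v_esc − v_c = 498.2 m/s.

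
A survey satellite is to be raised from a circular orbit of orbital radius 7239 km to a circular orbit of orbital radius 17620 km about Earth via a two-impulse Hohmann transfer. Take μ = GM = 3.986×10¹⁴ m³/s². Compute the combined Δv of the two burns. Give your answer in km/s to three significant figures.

r₁ = 7239 km = 7.239×10⁶ m.
r₂ = 17620 km = 1.762×10⁷ m.
Transfer ellipse a_t = (r₁ + r₂)/2 = 1.243×10⁷ m.
At r₁: circular v_c1 = √(μ/r₁) = 7420 m/s; transfer-perigee v_p = √[μ(2/r₁ − 1/a_t)] = 8835 m/s.
Δv₁ = v_p − v_c1 = 1415 m/s.
At r₂: circular v_c2 = √(μ/r₂) = 4756 m/s; transfer-apogee v_a = √[μ(2/r₂ − 1/a_t)] = 3630 m/s.
Δv₂ = v_c2 − v_a = 1126 m/s.
Total Δv = Δv₁ + Δv₂ = 2541 m/s = 2.541 km/s.

Δv_total ≈ 2.54 km/s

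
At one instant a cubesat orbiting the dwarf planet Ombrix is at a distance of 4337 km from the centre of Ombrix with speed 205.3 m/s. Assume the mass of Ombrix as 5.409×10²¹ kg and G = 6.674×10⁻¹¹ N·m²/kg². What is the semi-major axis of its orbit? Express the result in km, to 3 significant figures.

μ = GM = 6.674×10⁻¹¹ × 5.409×10²¹ = 3.610×10¹¹ m³/s².
r = 4.337×10⁶ m.
Specific orbital energy ε = v²/2 − μ/r = (205.3)²/2 − 3.610×10¹¹/4.337×10⁶ = -6.216×10⁴ J/kg.
Since ε = −μ/(2a), a = −μ/(2ε) = 2.904×10⁶ m = 2903.7 km.

a ≈ 2900 km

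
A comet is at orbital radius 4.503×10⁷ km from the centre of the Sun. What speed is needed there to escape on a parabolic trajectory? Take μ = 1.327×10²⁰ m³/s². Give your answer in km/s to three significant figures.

r = 4.503×10⁷ km = 4.503×10¹⁰ m.
Escape speed v_esc = √(2μ/r) = √(2 × 1.327×10²⁰ / 4.503×10¹⁰) = √(5.894×10⁹) = 76770 m/s.
= 76.77 km/s.

v_esc ≈ 76.8 km/s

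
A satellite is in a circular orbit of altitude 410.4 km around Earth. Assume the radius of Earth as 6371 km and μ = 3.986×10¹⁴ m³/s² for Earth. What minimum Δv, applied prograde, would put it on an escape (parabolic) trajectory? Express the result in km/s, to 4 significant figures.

Δv ≈ 3.176 km/s

r = 6371 + 410.4 = 6781.4 km = 6.7814×10⁶ m.
Circular speed v_c = √(μ/r) = 7667 m/s.
Escape speed v_esc = √(2μ/r) = √2 × v_c = 10840 m/s.
Δv = v_esc − v_c = 3176 m/s = 3.176 km/s.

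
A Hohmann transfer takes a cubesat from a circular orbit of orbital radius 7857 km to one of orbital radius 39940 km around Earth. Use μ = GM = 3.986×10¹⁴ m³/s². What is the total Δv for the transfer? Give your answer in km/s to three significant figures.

Δv_total ≈ 3.43 km/s

r₁ = 7857 km = 7.857×10⁶ m.
r₂ = 39940 km = 3.994×10⁷ m.
Transfer ellipse a_t = (r₁ + r₂)/2 = 2.390×10⁷ m.
At r₁: circular v_c1 = √(μ/r₁) = 7123 m/s; transfer-perigee v_p = √[μ(2/r₁ − 1/a_t)] = 9208 m/s.
Δv₁ = v_p − v_c1 = 2085 m/s.
At r₂: circular v_c2 = √(μ/r₂) = 3159 m/s; transfer-apogee v_a = √[μ(2/r₂ − 1/a_t)] = 1811 m/s.
Δv₂ = v_c2 − v_a = 1348 m/s.
Total Δv = Δv₁ + Δv₂ = 3433 m/s = 3.433 km/s.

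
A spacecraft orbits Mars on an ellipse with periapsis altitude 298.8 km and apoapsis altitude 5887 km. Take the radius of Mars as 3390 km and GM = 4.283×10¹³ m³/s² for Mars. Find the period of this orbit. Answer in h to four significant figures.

r_p = 3390 + 298.8 = 3688.8 km = 3.6888×10⁶ m.
r_a = 3390 + 5887 = 9277.0 km = 9.2770×10⁶ m.
Semi-major axis a = (r_p + r_a)/2 = (3688.8 + 9277.0)/2 = 6482.9 km = 6.483×10⁶ m.
By Kepler's third law T = 2π√(a³/μ) = 2π × 2.522×10³ = 1.585×10⁴ s.
= 4.402 h.

T ≈ 4.402 h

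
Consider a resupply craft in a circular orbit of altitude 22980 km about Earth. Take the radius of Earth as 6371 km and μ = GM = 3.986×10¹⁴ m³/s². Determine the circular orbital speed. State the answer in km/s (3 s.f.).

v ≈ 3.69 km/s

r = 6371 + 22980 = 29351 km = 2.9351×10⁷ m.
For a circular orbit v = √(μ/r) = √(3.986×10¹⁴ / 2.935×10⁷) = √(1.358×10⁷) = 3685 m/s.
That is 3.685 km/s.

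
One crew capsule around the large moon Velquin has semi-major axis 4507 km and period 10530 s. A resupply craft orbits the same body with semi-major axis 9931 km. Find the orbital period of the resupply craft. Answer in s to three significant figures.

Kepler's third law: T² ∝ a³, so T₂ = T₁ (a₂/a₁)^(3/2).
a₂/a₁ = 2.203, (a₂/a₁)^(3/2) = 3.271.
T₂ = 10530 × 3.271 = 34440 s.

T₂ ≈ 34400 s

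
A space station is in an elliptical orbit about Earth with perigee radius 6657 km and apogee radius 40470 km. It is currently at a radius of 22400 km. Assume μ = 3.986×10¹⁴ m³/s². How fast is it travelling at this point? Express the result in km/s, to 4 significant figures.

v ≈ 4.321 km/s

Semi-major axis a = (r_p + r_a)/2 = 23564 km = 2.356×10⁷ m.
Vis-viva: v² = μ(2/r − 1/a) = 3.986×10¹⁴ × (8.929×10⁻⁸ − 4.244×10⁻⁸) = 1.867×10⁷ m²/s².
v = 4321 m/s = 4.321 km/s.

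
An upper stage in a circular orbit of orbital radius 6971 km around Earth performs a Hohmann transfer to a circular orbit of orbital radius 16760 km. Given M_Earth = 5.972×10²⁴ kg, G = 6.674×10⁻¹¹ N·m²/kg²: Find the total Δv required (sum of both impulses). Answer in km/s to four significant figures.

Δv_total ≈ 2.564 km/s

μ = GM = 6.674×10⁻¹¹ × 5.972×10²⁴ = 3.986×10¹⁴ m³/s².
r₁ = 6971 km = 6.971×10⁶ m.
r₂ = 16760 km = 1.676×10⁷ m.
Transfer ellipse a_t = (r₁ + r₂)/2 = 1.187×10⁷ m.
At r₁: circular v_c1 = √(μ/r₁) = 7561 m/s; transfer-perigee v_p = √[μ(2/r₁ − 1/a_t)] = 8987 m/s.
Δv₁ = v_p − v_c1 = 1425 m/s.
At r₂: circular v_c2 = √(μ/r₂) = 4877 m/s; transfer-apogee v_a = √[μ(2/r₂ − 1/a_t)] = 3738 m/s.
Δv₂ = v_c2 − v_a = 1139 m/s.
Total Δv = Δv₁ + Δv₂ = 2564 m/s = 2.564 km/s.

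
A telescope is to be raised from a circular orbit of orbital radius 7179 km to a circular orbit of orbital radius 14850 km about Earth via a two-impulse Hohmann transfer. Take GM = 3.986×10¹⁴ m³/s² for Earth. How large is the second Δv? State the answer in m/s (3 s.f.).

Δv ≈ 998 m/s

r₁ = 7179 km = 7.179×10⁶ m.
r₂ = 14850 km = 1.485×10⁷ m.
Transfer ellipse a_t = (r₁ + r₂)/2 = 1.101×10⁷ m.
At r₁: circular v_c1 = √(μ/r₁) = 7451 m/s; transfer-perigee v_p = √[μ(2/r₁ − 1/a_t)] = 8652 m/s.
At r₂: circular v_c2 = √(μ/r₂) = 5181 m/s; transfer-apogee v_a = √[μ(2/r₂ − 1/a_t)] = 4183 m/s.
Δv₂ = v_c2 − v_a = 998.2 m/s.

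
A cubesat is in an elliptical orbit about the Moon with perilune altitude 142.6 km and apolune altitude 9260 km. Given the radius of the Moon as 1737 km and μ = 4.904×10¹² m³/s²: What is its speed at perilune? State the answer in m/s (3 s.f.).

v ≈ 2110 m/s

r_p = 1737 + 142.6 = 1879.6 km = 1.8796×10⁶ m.
r_a = 1737 + 9260 = 10997 km = 1.0997×10⁷ m.
Semi-major axis a = (r_p + r_a)/2 = 6438.3 km = 6.438×10⁶ m.
Vis-viva: v² = μ(2/r − 1/a) = 4.904×10¹² × (1.064×10⁻⁶ − 1.553×10⁻⁷) = 4.456×10⁶ m²/s².
v = 2111 m/s.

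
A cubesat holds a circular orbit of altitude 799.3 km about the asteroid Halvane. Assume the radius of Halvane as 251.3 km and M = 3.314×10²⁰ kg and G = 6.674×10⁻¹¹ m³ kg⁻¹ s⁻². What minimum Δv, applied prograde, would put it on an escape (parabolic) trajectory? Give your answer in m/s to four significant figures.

Δv ≈ 60.10 m/s

μ = GM = 6.674×10⁻¹¹ × 3.314×10²⁰ = 2.212×10¹⁰ m³/s².
r = 251.3 + 799.3 = 1050.6 km = 1.0506×10⁶ m.
Circular speed v_c = √(μ/r) = 145.1 m/s.
Escape speed v_esc = √(2μ/r) = √2 × v_c = 205.2 m/s.
Δv = v_esc − v_c = 60.10 m/s.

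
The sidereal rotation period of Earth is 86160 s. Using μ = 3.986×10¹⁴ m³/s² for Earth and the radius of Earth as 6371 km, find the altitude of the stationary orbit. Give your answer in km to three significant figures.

A synchronous orbit has period T, so by Kepler's third law a = (μT²/4π²)^(1/3).
μT²/4π² = 3.986×10¹⁴ × (8.616×10⁴)² / 39.48 = 7.495×10²² m³.
a = 4.216×10⁷ m = 42163 km.
Altitude h = a − R = 42163 − 6371 = 35792 km.

h_sync ≈ 35800 km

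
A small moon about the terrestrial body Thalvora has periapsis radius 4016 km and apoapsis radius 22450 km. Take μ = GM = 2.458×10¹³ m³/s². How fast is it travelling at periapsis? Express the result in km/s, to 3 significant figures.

v ≈ 3.22 km/s

Semi-major axis a = (r_p + r_a)/2 = 13233 km = 1.323×10⁷ m.
Vis-viva: v² = μ(2/r − 1/a) = 2.458×10¹³ × (4.980×10⁻⁷ − 7.557×10⁻⁸) = 1.038×10⁷ m²/s².
v = 3222 m/s = 3.222 km/s.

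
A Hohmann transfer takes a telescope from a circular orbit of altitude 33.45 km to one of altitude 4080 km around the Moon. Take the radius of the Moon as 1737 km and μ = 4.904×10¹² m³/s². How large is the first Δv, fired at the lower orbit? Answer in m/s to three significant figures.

Δv ≈ 397 m/s

r₁ = 1737 + 33.45 = 1770.5 km = 1.7704×10⁶ m.
r₂ = 1737 + 4080 = 5817.0 km = 5.8170×10⁶ m.
Transfer ellipse a_t = (r₁ + r₂)/2 = 3.794×10⁶ m.
At r₁: circular v_c1 = √(μ/r₁) = 1664 m/s; transfer-perilune v_p = √[μ(2/r₁ − 1/a_t)] = 2061 m/s.
Δv₁ = v_p − v_c1 = 396.6 m/s.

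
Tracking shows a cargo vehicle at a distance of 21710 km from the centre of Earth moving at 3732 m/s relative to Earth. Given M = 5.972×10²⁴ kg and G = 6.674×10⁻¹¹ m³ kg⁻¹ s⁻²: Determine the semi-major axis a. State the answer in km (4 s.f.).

a ≈ 17490 km

μ = GM = 6.674×10⁻¹¹ × 5.972×10²⁴ = 3.986×10¹⁴ m³/s².
r = 2.171×10⁷ m.
Specific orbital energy ε = v²/2 − μ/r = (3732)²/2 − 3.986×10¹⁴/2.171×10⁷ = -1.139×10⁷ J/kg.
Since ε = −μ/(2a), a = −μ/(2ε) = 1.749×10⁷ m = 17489 km.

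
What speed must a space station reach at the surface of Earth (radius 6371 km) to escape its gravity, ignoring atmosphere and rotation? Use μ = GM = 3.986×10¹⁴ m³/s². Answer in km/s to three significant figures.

r = R = 6.371×10⁶ m.
Escape speed v_esc = √(2μ/r) = √(2 × 3.986×10¹⁴ / 6.371×10⁶) = √(1.251×10⁸) = 11190 m/s.
= 11.19 km/s.

v_esc ≈ 11.2 km/s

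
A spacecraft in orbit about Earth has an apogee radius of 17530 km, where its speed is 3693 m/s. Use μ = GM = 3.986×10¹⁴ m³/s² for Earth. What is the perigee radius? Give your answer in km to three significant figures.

r_a = 1.753×10⁷ m.
Specific energy ε = v²/2 − μ/r = -1.592×10⁷ J/kg, so a = −μ/(2ε) = 1.252×10⁷ m.
The apsides satisfy r_p + r_a = 2a, so the perigee radius is 2a − r_a = 7.509×10⁶ m = 7509.2 km.

perigee radius ≈ 7510 km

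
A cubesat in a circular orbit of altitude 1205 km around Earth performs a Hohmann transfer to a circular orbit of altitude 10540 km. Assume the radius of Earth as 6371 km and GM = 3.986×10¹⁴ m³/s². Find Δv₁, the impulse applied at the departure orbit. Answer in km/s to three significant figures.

Δv ≈ 1.27 km/s

r₁ = 6371 + 1205 = 7576.0 km = 7.5760×10⁶ m.
r₂ = 6371 + 10540 = 16911 km = 1.6911×10⁷ m.
Transfer ellipse a_t = (r₁ + r₂)/2 = 1.224×10⁷ m.
At r₁: circular v_c1 = √(μ/r₁) = 7254 m/s; transfer-perigee v_p = √[μ(2/r₁ − 1/a_t)] = 8525 m/s.
Δv₁ = v_p − v_c1 = 1271 m/s.
= 1.271 km/s.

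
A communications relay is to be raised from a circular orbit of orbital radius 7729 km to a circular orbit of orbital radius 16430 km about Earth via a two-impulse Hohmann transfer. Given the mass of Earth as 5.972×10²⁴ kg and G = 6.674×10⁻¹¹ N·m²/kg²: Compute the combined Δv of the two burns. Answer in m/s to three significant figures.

μ = GM = 6.674×10⁻¹¹ × 5.972×10²⁴ = 3.986×10¹⁴ m³/s².
r₁ = 7729 km = 7.729×10⁶ m.
r₂ = 16430 km = 1.643×10⁷ m.
Transfer ellipse a_t = (r₁ + r₂)/2 = 1.208×10⁷ m.
At r₁: circular v_c1 = √(μ/r₁) = 7181 m/s; transfer-perigee v_p = √[μ(2/r₁ − 1/a_t)] = 8375 m/s.
Δv₁ = v_p − v_c1 = 1194 m/s.
At r₂: circular v_c2 = √(μ/r₂) = 4925 m/s; transfer-apogee v_a = √[μ(2/r₂ − 1/a_t)] = 3940 m/s.
Δv₂ = v_c2 − v_a = 985.5 m/s.
Total Δv = Δv₁ + Δv₂ = 2179 m/s.

Δv_total ≈ 2180 m/s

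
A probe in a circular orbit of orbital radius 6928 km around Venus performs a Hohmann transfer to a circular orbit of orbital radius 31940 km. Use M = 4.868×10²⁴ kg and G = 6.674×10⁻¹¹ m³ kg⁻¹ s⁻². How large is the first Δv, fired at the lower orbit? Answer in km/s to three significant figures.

Δv ≈ 1.93 km/s

μ = GM = 6.674×10⁻¹¹ × 4.868×10²⁴ = 3.249×10¹⁴ m³/s².
r₁ = 6928 km = 6.928×10⁶ m.
r₂ = 31940 km = 3.194×10⁷ m.
Transfer ellipse a_t = (r₁ + r₂)/2 = 1.943×10⁷ m.
At r₁: circular v_c1 = √(μ/r₁) = 6848 m/s; transfer-periapsis v_p = √[μ(2/r₁ − 1/a_t)] = 8779 m/s.
Δv₁ = v_p − v_c1 = 1931 m/s.
= 1.931 km/s.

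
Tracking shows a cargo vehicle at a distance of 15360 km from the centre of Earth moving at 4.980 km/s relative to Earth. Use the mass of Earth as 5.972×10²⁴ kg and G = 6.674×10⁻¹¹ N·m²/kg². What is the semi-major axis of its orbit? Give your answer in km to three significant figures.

μ = GM = 6.674×10⁻¹¹ × 5.972×10²⁴ = 3.986×10¹⁴ m³/s².
r = 1.536×10⁷ m.
Vis-viva rearranged: 1/a = 2/r − v²/μ = 1.302×10⁻⁷ − 6.222×10⁻⁸ = 6.799×10⁻⁸ m⁻¹.
a = 1.471×10⁷ m = 14709 km.

a ≈ 14700 km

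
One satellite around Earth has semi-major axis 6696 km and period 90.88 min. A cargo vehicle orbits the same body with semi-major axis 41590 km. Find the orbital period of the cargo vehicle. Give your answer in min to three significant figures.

T₂ ≈ 1410 min

Kepler's third law: T² ∝ a³, so T₂ = T₁ (a₂/a₁)^(3/2).
a₂/a₁ = 6.211, (a₂/a₁)^(3/2) = 15.48.
T₂ = 90.88 × 15.48 = 1407 min.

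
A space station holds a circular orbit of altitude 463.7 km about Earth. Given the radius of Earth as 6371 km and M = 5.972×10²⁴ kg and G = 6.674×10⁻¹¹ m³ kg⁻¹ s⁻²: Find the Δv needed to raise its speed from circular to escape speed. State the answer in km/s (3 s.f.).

Δv ≈ 3.16 km/s

μ = GM = 6.674×10⁻¹¹ × 5.972×10²⁴ = 3.986×10¹⁴ m³/s².
r = 6371 + 463.7 = 6834.7 km = 6.8347×10⁶ m.
Circular speed v_c = √(μ/r) = 7636 m/s.
Escape speed v_esc = √(2μ/r) = √2 × v_c = 10800 m/s.
Δv = v_esc − v_c = 3163 m/s = 3.163 km/s.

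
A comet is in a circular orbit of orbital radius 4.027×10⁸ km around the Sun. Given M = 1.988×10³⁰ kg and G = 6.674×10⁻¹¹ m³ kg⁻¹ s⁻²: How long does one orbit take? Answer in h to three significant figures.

μ = GM = 6.674×10⁻¹¹ × 1.988×10³⁰ = 1.327×10²⁰ m³/s².
r = 4.027×10⁸ km = 4.027×10¹¹ m.
Kepler's third law: T = 2π√(r³/μ) = 2π√((4.027×10¹¹)³ / 1.327×10²⁰).
r³/μ = 4.922×10¹⁴ s², so T = 2π × 2.219×10⁷ = 1.394×10⁸ s.
Converting: 1.394×10⁸ s ÷ 3600 = 38720 h.

T ≈ 38700 h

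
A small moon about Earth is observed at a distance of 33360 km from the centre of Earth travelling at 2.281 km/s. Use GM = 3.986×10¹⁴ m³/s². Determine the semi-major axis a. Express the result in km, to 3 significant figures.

r = 3.336×10⁷ m.
Specific orbital energy ε = v²/2 − μ/r = (2281)²/2 − 3.986×10¹⁴/3.336×10⁷ = -9.347×10⁶ J/kg.
Since ε = −μ/(2a), a = −μ/(2ε) = 2.132×10⁷ m = 21322 km.

a ≈ 21300 km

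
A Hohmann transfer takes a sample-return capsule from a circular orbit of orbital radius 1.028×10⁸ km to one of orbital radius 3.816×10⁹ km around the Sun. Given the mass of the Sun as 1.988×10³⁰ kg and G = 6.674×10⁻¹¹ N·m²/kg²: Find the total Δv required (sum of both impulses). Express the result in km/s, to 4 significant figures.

μ = GM = 6.674×10⁻¹¹ × 1.988×10³⁰ = 1.327×10²⁰ m³/s².
r₁ = 1.028×10⁸ km = 1.028×10¹¹ m.
r₂ = 3.816×10⁹ km = 3.816×10¹² m.
Transfer ellipse a_t = (r₁ + r₂)/2 = 1.959×10¹² m.
At r₁: circular v_c1 = √(μ/r₁) = 35930 m/s; transfer-perihelion v_p = √[μ(2/r₁ − 1/a_t)] = 50140 m/s.
Δv₁ = v_p − v_c1 = 14210 m/s.
At r₂: circular v_c2 = √(μ/r₂) = 5897 m/s; transfer-aphelion v_a = √[μ(2/r₂ − 1/a_t)] = 1351 m/s.
Δv₂ = v_c2 − v_a = 4546 m/s.
Total Δv = Δv₁ + Δv₂ = 18760 m/s = 18.76 km/s.

Δv_total ≈ 18.76 km/s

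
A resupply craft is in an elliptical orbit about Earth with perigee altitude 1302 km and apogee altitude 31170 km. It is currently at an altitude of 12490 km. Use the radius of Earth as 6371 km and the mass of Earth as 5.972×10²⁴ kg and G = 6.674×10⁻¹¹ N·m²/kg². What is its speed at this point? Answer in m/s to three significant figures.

μ = GM = 6.674×10⁻¹¹ × 5.972×10²⁴ = 3.986×10¹⁴ m³/s².
r_p = 6371 + 1302 = 7673.0 km = 7.6730×10⁶ m.
r_a = 6371 + 31170 = 37541 km = 3.7541×10⁷ m.
r = 6371 + 12490 = 18861 km = 1.886×10⁷ m.
Semi-major axis a = (r_p + r_a)/2 = 22607 km = 2.261×10⁷ m.
Vis-viva: v² = μ(2/r − 1/a) = 3.986×10¹⁴ × (1.060×10⁻⁷ − 4.423×10⁻⁸) = 2.463×10⁷ m²/s².
v = 4963 m/s.

v ≈ 4960 m/s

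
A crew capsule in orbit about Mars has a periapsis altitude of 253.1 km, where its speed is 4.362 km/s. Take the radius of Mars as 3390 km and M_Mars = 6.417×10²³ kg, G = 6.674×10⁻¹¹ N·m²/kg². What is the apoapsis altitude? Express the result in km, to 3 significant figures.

apoapsis altitude ≈ 12100 km

μ = GM = 6.674×10⁻¹¹ × 6.417×10²³ = 4.283×10¹³ m³/s².
r_p = 3390 + 253.1 = 3643.1 km = 3.643×10⁶ m.
Specific energy ε = v²/2 − μ/r = -2.242×10⁶ J/kg, so a = −μ/(2ε) = 9.550×10⁶ m.
The apsides satisfy r_p + r_a = 2a, so the apoapsis radius is 2a − r_p = 1.546×10⁷ m = 15458 km.
Apoapsis altitude = 15458 − 3390 = 12068 km.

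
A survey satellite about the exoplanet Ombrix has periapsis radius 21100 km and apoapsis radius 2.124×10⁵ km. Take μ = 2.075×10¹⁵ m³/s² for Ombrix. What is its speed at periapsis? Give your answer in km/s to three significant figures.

v ≈ 13.4 km/s

Semi-major axis a = (r_p + r_a)/2 = 1.1675×10⁵ km = 1.168×10⁸ m.
Vis-viva: v² = μ(2/r − 1/a) = 2.075×10¹⁵ × (9.479×10⁻⁸ − 8.565×10⁻⁹) = 1.789×10⁸ m²/s².
v = 13380 m/s = 13.38 km/s.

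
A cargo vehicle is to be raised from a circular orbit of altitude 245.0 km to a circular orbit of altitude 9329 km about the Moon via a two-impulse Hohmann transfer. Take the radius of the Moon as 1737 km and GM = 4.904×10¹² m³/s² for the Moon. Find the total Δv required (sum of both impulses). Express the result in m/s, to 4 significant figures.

Δv_total ≈ 774.4 m/s

r₁ = 1737 + 245.0 = 1982.0 km = 1.9820×10⁶ m.
r₂ = 1737 + 9329 = 11066 km = 1.1066×10⁷ m.
Transfer ellipse a_t = (r₁ + r₂)/2 = 6.524×10⁶ m.
At r₁: circular v_c1 = √(μ/r₁) = 1573 m/s; transfer-perilune v_p = √[μ(2/r₁ − 1/a_t)] = 2049 m/s.
Δv₁ = v_p − v_c1 = 475.6 m/s.
At r₂: circular v_c2 = √(μ/r₂) = 665.7 m/s; transfer-apolune v_a = √[μ(2/r₂ − 1/a_t)] = 366.9 m/s.
Δv₂ = v_c2 − v_a = 298.8 m/s.
Total Δv = Δv₁ + Δv₂ = 774.4 m/s.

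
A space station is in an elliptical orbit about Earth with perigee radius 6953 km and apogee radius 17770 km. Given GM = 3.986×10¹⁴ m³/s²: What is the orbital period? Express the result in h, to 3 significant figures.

Semi-major axis a = (r_p + r_a)/2 = (6953.0 + 17770)/2 = 12362 km = 1.236×10⁷ m.
By Kepler's third law T = 2π√(a³/μ) = 2π × 2.177×10³ = 1.368×10⁴ s.
= 3.799 h.

T ≈ 3.80 h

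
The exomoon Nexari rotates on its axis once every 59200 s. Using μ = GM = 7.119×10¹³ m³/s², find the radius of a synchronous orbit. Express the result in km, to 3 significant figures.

A synchronous orbit has period T, so by Kepler's third law a = (μT²/4π²)^(1/3).
μT²/4π² = 7.119×10¹³ × (5.920×10⁴)² / 39.48 = 6.320×10²¹ m³.
a = 1.849×10⁷ m = 18488 km.

r_sync ≈ 18500 km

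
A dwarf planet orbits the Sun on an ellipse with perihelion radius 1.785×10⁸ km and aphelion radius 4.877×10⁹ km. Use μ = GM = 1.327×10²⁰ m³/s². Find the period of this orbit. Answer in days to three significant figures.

Semi-major axis a = (r_p + r_a)/2 = (1.7850×10⁸ + 4.8770×10⁹)/2 = 2.5278×10⁹ km = 2.528×10¹² m.
By Kepler's third law T = 2π√(a³/μ) = 2π × 3.489×10⁸ = 2.192×10⁹ s.
= 25370 days.

T ≈ 25400 days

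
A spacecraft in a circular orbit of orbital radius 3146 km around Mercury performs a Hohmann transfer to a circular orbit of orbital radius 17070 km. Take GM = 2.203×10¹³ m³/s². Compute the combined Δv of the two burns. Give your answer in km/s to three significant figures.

Δv_total ≈ 1.29 km/s

r₁ = 3146 km = 3.146×10⁶ m.
r₂ = 17070 km = 1.707×10⁷ m.
Transfer ellipse a_t = (r₁ + r₂)/2 = 1.011×10⁷ m.
At r₁: circular v_c1 = √(μ/r₁) = 2646 m/s; transfer-periherm v_p = √[μ(2/r₁ − 1/a_t)] = 3439 m/s.
Δv₁ = v_p − v_c1 = 792.6 m/s.
At r₂: circular v_c2 = √(μ/r₂) = 1136 m/s; transfer-apoherm v_a = √[μ(2/r₂ − 1/a_t)] = 633.8 m/s.
Δv₂ = v_c2 − v_a = 502.3 m/s.
Total Δv = Δv₁ + Δv₂ = 1295 m/s = 1.295 km/s.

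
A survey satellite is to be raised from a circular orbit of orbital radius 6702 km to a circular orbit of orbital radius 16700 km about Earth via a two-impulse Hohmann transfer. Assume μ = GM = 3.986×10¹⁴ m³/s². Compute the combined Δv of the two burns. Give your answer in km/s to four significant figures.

Δv_total ≈ 2.689 km/s

r₁ = 6702 km = 6.702×10⁶ m.
r₂ = 16700 km = 1.670×10⁷ m.
Transfer ellipse a_t = (r₁ + r₂)/2 = 1.170×10⁷ m.
At r₁: circular v_c1 = √(μ/r₁) = 7712 m/s; transfer-perigee v_p = √[μ(2/r₁ − 1/a_t)] = 9213 m/s.
Δv₁ = v_p − v_c1 = 1501 m/s.
At r₂: circular v_c2 = √(μ/r₂) = 4886 m/s; transfer-apogee v_a = √[μ(2/r₂ − 1/a_t)] = 3697 m/s.
Δv₂ = v_c2 − v_a = 1188 m/s.
Total Δv = Δv₁ + Δv₂ = 2689 m/s = 2.689 km/s.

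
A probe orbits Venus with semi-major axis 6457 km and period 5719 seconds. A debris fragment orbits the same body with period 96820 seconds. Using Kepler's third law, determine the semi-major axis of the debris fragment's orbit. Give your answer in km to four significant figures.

a₂ ≈ 42570 km

Kepler's third law: a³ ∝ T², so a₂ = a₁ (T₂/T₁)^(2/3).
T₂/T₁ = 16.93, (T₂/T₁)^(2/3) = 6.593.
a₂ = 6457 × 6.593 = 42570 km.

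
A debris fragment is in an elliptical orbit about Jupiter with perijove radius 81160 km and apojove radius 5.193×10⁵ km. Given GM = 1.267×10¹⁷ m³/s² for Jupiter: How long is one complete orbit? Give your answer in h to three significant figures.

Semi-major axis a = (r_p + r_a)/2 = (81160 + 5.1930×10⁵)/2 = 3.0023×10⁵ km = 3.002×10⁸ m.
By Kepler's third law T = 2π√(a³/μ) = 2π × 1.461×10⁴ = 9.183×10⁴ s.
= 25.51 h.

T ≈ 25.5 h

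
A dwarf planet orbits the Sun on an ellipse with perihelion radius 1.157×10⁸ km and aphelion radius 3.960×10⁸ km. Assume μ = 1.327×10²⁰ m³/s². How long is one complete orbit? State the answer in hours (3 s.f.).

T ≈ 19600 hours

Semi-major axis a = (r_p + r_a)/2 = (1.1570×10⁸ + 3.9600×10⁸)/2 = 2.5585×10⁸ km = 2.558×10¹¹ m.
By Kepler's third law T = 2π√(a³/μ) = 2π × 1.123×10⁷ = 7.059×10⁷ s.
= 19610 hours.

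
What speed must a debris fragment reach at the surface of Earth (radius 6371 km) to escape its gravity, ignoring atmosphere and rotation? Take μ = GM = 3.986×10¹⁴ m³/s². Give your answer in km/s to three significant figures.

r = R = 6.371×10⁶ m.
Escape speed v_esc = √(2μ/r) = √(2 × 3.986×10¹⁴ / 6.371×10⁶) = √(1.251×10⁸) = 11190 m/s.
= 11.19 km/s.

v_esc ≈ 11.2 km/s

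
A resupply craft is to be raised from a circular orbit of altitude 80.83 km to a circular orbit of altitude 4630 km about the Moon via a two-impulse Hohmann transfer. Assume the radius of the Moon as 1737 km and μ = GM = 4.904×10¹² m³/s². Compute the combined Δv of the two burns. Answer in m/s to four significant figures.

Δv_total ≈ 698.9 m/s

r₁ = 1737 + 80.83 = 1817.8 km = 1.8178×10⁶ m.
r₂ = 1737 + 4630 = 6367.0 km = 6.3670×10⁶ m.
Transfer ellipse a_t = (r₁ + r₂)/2 = 4.092×10⁶ m.
At r₁: circular v_c1 = √(μ/r₁) = 1642 m/s; transfer-perilune v_p = √[μ(2/r₁ − 1/a_t)] = 2049 m/s.
Δv₁ = v_p − v_c1 = 406.2 m/s.
At r₂: circular v_c2 = √(μ/r₂) = 877.6 m/s; transfer-apolune v_a = √[μ(2/r₂ − 1/a_t)] = 584.9 m/s.
Δv₂ = v_c2 − v_a = 292.7 m/s.
Total Δv = Δv₁ + Δv₂ = 698.9 m/s.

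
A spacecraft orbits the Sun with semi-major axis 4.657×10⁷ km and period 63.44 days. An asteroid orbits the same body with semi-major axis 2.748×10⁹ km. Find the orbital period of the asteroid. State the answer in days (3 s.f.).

T₂ ≈ 28800 days

Kepler's third law: T² ∝ a³, so T₂ = T₁ (a₂/a₁)^(3/2).
a₂/a₁ = 59.01, (a₂/a₁)^(3/2) = 453.3.
T₂ = 63.44 × 453.3 = 28760 days.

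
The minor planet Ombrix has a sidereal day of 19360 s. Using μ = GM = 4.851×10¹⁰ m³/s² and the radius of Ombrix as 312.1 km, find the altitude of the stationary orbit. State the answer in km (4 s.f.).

A synchronous orbit has period T, so by Kepler's third law a = (μT²/4π²)^(1/3).
μT²/4π² = 4.851×10¹⁰ × (1.936×10⁴)² / 39.48 = 4.606×10¹⁷ m³.
a = 7.723×10⁵ m = 772.26 km.
Altitude h = a − R = 772.26 − 312.1 = 460.16 km.

h_sync ≈ 460.2 km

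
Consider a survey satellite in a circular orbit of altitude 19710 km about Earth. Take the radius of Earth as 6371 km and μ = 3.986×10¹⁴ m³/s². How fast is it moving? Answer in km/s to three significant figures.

v ≈ 3.91 km/s

r = 6371 + 19710 = 26081 km = 2.6081×10⁷ m.
For a circular orbit v = √(μ/r) = √(3.986×10¹⁴ / 2.608×10⁷) = √(1.528×10⁷) = 3909 m/s.
That is 3.909 km/s.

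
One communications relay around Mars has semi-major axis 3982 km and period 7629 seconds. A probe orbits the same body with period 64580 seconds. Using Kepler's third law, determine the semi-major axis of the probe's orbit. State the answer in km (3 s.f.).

a₂ ≈ 16500 km

Kepler's third law: a³ ∝ T², so a₂ = a₁ (T₂/T₁)^(2/3).
T₂/T₁ = 8.465, (T₂/T₁)^(2/3) = 4.154.
a₂ = 3982 × 4.154 = 16540 km.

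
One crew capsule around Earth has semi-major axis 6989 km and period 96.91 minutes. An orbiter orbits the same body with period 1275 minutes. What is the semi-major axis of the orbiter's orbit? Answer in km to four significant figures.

Kepler's third law: a³ ∝ T², so a₂ = a₁ (T₂/T₁)^(2/3).
T₂/T₁ = 13.16, (T₂/T₁)^(2/3) = 5.573.
a₂ = 6989 × 5.573 = 38950 km.

a₂ ≈ 38950 km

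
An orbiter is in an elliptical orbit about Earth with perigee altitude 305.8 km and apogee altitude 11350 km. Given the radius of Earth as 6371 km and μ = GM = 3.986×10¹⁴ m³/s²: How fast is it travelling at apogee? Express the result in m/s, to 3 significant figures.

r_p = 6371 + 305.8 = 6676.8 km = 6.6768×10⁶ m.
r_a = 6371 + 11350 = 17721 km = 1.7721×10⁷ m.
Semi-major axis a = (r_p + r_a)/2 = 12199 km = 1.220×10⁷ m.
Vis-viva: v² = μ(2/r − 1/a) = 3.986×10¹⁴ × (1.129×10⁻⁷ − 8.197×10⁻⁸) = 1.231×10⁷ m²/s².
v = 3509 m/s.

v ≈ 3510 m/s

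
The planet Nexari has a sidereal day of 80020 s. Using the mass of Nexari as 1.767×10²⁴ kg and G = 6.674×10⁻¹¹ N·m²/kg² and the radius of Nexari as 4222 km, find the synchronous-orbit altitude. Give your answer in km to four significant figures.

h_sync ≈ 22520 km

μ = GM = 6.674×10⁻¹¹ × 1.767×10²⁴ = 1.179×10¹⁴ m³/s².
A synchronous orbit has period T, so by Kepler's third law a = (μT²/4π²)^(1/3).
μT²/4π² = 1.179×10¹⁴ × (8.002×10⁴)² / 39.48 = 1.913×10²² m³.
a = 2.674×10⁷ m = 26744 km.
Altitude h = a − R = 26744 − 4222 = 22522 km.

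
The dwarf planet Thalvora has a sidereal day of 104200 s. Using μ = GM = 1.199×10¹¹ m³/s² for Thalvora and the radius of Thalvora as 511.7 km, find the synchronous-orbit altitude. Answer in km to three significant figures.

A synchronous orbit has period T, so by Kepler's third law a = (μT²/4π²)^(1/3).
μT²/4π² = 1.199×10¹¹ × (1.042×10⁵)² / 39.48 = 3.298×10¹⁹ m³.
a = 3.207×10⁶ m = 3206.7 km.
Altitude h = a − R = 3206.7 − 511.7 = 2695.0 km.

h_sync ≈ 2700 km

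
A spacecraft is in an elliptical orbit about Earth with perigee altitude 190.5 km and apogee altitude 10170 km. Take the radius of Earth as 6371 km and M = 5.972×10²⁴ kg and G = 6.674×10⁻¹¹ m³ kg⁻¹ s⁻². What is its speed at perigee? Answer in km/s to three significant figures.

μ = GM = 6.674×10⁻¹¹ × 5.972×10²⁴ = 3.986×10¹⁴ m³/s².
r_p = 6371 + 190.5 = 6561.5 km = 6.5615×10⁶ m.
r_a = 6371 + 10170 = 16541 km = 1.6541×10⁷ m.
Semi-major axis a = (r_p + r_a)/2 = 11551 km = 1.155×10⁷ m.
Vis-viva: v² = μ(2/r − 1/a) = 3.986×10¹⁴ × (3.048×10⁻⁷ − 8.657×10⁻⁸) = 8.698×10⁷ m²/s².
v = 9326 m/s = 9.326 km/s.

v ≈ 9.33 km/s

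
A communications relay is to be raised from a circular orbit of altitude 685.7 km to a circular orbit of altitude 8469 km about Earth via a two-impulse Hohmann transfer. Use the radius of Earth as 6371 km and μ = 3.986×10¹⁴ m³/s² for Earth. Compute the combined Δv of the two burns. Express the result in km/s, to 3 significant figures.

Δv_total ≈ 2.26 km/s

r₁ = 6371 + 685.7 = 7056.7 km = 7.0567×10⁶ m.
r₂ = 6371 + 8469 = 14840 km = 1.4840×10⁷ m.
Transfer ellipse a_t = (r₁ + r₂)/2 = 1.095×10⁷ m.
At r₁: circular v_c1 = √(μ/r₁) = 7516 m/s; transfer-perigee v_p = √[μ(2/r₁ − 1/a_t)] = 8750 m/s.
Δv₁ = v_p − v_c1 = 1234 m/s.
At r₂: circular v_c2 = √(μ/r₂) = 5183 m/s; transfer-apogee v_a = √[μ(2/r₂ − 1/a_t)] = 4161 m/s.
Δv₂ = v_c2 − v_a = 1022 m/s.
Total Δv = Δv₁ + Δv₂ = 2256 m/s = 2.256 km/s.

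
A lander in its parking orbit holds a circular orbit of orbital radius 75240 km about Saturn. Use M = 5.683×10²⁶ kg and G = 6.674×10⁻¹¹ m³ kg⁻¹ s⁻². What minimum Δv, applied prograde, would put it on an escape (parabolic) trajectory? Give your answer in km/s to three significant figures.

μ = GM = 6.674×10⁻¹¹ × 5.683×10²⁶ = 3.793×10¹⁶ m³/s².
r = 75240 km = 7.524×10⁷ m.
Circular speed v_c = √(μ/r) = 22450 m/s.
Escape speed v_esc = √(2μ/r) = √2 × v_c = 31750 m/s.
Δv = v_esc − v_c = 9300 m/s = 9.300 km/s.

Δv ≈ 9.30 km/s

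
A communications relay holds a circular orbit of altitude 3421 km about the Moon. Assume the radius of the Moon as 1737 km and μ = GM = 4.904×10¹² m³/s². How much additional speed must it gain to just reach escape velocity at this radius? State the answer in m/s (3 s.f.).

r = 1737 + 3421 = 5158.0 km = 5.1580×10⁶ m.
Circular speed v_c = √(μ/r) = 975.1 m/s.
Escape speed v_esc = √(2μ/r) = √2 × v_c = 1379 m/s.
Δv = v_esc − v_c = 403.9 m/s.

Δv ≈ 404 m/s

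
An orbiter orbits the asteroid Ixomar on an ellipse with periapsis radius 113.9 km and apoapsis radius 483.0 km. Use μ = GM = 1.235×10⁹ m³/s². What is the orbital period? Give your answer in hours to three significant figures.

Semi-major axis a = (r_p + r_a)/2 = (113.90 + 483.00)/2 = 298.45 km = 2.984×10⁵ m.
By Kepler's third law T = 2π√(a³/μ) = 2π × 4.640×10³ = 2.915×10⁴ s.
= 8.098 hours.

T ≈ 8.10 hours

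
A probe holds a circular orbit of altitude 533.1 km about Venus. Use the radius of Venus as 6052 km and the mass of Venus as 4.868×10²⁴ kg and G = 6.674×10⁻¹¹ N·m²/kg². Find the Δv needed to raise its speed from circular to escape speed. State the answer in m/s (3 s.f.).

Δv ≈ 2910 m/s

μ = GM = 6.674×10⁻¹¹ × 4.868×10²⁴ = 3.249×10¹⁴ m³/s².
r = 6052 + 533.1 = 6585.1 km = 6.5851×10⁶ m.
Circular speed v_c = √(μ/r) = 7024 m/s.
Escape speed v_esc = √(2μ/r) = √2 × v_c = 9933 m/s.
Δv = v_esc − v_c = 2909 m/s.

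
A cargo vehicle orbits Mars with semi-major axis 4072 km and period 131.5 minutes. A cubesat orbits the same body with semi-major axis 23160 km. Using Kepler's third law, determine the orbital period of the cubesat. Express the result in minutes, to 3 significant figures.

T₂ ≈ 1780 minutes

Kepler's third law: T² ∝ a³, so T₂ = T₁ (a₂/a₁)^(3/2).
a₂/a₁ = 5.688, (a₂/a₁)^(3/2) = 13.56.
T₂ = 131.5 × 13.56 = 1784 minutes.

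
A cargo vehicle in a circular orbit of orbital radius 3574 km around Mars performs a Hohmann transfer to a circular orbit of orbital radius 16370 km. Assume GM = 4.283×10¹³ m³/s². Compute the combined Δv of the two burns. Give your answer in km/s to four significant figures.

Δv_total ≈ 1.623 km/s

r₁ = 3574 km = 3.574×10⁶ m.
r₂ = 16370 km = 1.637×10⁷ m.
Transfer ellipse a_t = (r₁ + r₂)/2 = 9.972×10⁶ m.
At r₁: circular v_c1 = √(μ/r₁) = 3462 m/s; transfer-periapsis v_p = √[μ(2/r₁ − 1/a_t)] = 4435 m/s.
Δv₁ = v_p − v_c1 = 973.6 m/s.
At r₂: circular v_c2 = √(μ/r₂) = 1618 m/s; transfer-apoapsis v_a = √[μ(2/r₂ − 1/a_t)] = 968.4 m/s.
Δv₂ = v_c2 − v_a = 649.2 m/s.
Total Δv = Δv₁ + Δv₂ = 1623 m/s = 1.623 km/s.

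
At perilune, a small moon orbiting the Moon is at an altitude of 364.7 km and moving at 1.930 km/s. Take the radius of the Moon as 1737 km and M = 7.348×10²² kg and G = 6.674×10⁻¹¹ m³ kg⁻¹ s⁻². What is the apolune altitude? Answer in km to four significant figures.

apolune altitude ≈ 6575 km

μ = GM = 6.674×10⁻¹¹ × 7.348×10²² = 4.904×10¹² m³/s².
r_p = 1737 + 364.7 = 2101.7 km = 2.102×10⁶ m.
Specific energy ε = v²/2 − μ/r = -4.709×10⁵ J/kg, so a = −μ/(2ε) = 5.207×10⁶ m.
The apsides satisfy r_p + r_a = 2a, so the apolune radius is 2a − r_p = 8.312×10⁶ m = 8312.0 km.
Apolune altitude = 8312.0 − 1737 = 6575.0 km.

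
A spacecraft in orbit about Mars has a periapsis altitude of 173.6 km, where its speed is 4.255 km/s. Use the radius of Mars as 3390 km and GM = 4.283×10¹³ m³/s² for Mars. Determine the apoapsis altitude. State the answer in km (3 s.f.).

r_p = 3390 + 173.6 = 3563.6 km = 3.564×10⁶ m.
Specific energy ε = v²/2 − μ/r = -2.966×10⁶ J/kg, so a = −μ/(2ε) = 7.220×10⁶ m.
The apsides satisfy r_p + r_a = 2a, so the apoapsis radius is 2a − r_p = 1.088×10⁷ m = 10876 km.
Apoapsis altitude = 10876 − 3390 = 7485.6 km.

apoapsis altitude ≈ 7490 km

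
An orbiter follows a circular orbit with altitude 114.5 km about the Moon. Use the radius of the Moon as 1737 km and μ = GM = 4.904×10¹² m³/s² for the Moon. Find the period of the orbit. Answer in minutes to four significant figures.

r = 1737 + 114.5 = 1851.5 km = 1.8515×10⁶ m.
Kepler's third law: T = 2π√(r³/μ) = 2π√((1.852×10⁶)³ / 4.904×10¹²).
r³/μ = 1.294×10⁶ s², so T = 2π × 1.138×10³ = 7.148×10³ s.
Converting: 7.148×10³ s ÷ 60.00 = 119.1 minutes.

T ≈ 119.1 minutes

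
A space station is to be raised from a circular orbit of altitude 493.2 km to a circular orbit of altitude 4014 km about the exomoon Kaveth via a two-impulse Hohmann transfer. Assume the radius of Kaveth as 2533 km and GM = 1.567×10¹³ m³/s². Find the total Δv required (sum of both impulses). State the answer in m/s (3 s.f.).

Δv_total ≈ 703 m/s

r₁ = 2533 + 493.2 = 3026.2 km = 3.0262×10⁶ m.
r₂ = 2533 + 4014 = 6547.0 km = 6.5470×10⁶ m.
Transfer ellipse a_t = (r₁ + r₂)/2 = 4.787×10⁶ m.
At r₁: circular v_c1 = √(μ/r₁) = 2276 m/s; transfer-periapsis v_p = √[μ(2/r₁ − 1/a_t)] = 2661 m/s.
Δv₁ = v_p − v_c1 = 385.8 m/s.
At r₂: circular v_c2 = √(μ/r₂) = 1547 m/s; transfer-apoapsis v_a = √[μ(2/r₂ − 1/a_t)] = 1230 m/s.
Δv₂ = v_c2 − v_a = 317.0 m/s.
Total Δv = Δv₁ + Δv₂ = 702.7 m/s.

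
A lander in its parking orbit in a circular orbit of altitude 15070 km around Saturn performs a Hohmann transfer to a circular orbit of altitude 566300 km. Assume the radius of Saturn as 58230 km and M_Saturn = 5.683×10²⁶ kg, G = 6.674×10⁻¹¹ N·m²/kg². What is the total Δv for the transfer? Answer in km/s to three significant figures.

Δv_total ≈ 11.9 km/s

μ = GM = 6.674×10⁻¹¹ × 5.683×10²⁶ = 3.793×10¹⁶ m³/s².
r₁ = 58230 + 15070 = 73300 km = 7.3300×10⁷ m.
r₂ = 58230 + 566300 = 624530 km = 6.2453×10⁸ m.
Transfer ellipse a_t = (r₁ + r₂)/2 = 3.489×10⁸ m.
At r₁: circular v_c1 = √(μ/r₁) = 22750 m/s; transfer-perikrone v_p = √[μ(2/r₁ − 1/a_t)] = 30430 m/s.
Δv₁ = v_p − v_c1 = 7686 m/s.
At r₂: circular v_c2 = √(μ/r₂) = 7793 m/s; transfer-apokrone v_a = √[μ(2/r₂ − 1/a_t)] = 3572 m/s.
Δv₂ = v_c2 − v_a = 4221 m/s.
Total Δv = Δv₁ + Δv₂ = 11910 m/s = 11.91 km/s.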